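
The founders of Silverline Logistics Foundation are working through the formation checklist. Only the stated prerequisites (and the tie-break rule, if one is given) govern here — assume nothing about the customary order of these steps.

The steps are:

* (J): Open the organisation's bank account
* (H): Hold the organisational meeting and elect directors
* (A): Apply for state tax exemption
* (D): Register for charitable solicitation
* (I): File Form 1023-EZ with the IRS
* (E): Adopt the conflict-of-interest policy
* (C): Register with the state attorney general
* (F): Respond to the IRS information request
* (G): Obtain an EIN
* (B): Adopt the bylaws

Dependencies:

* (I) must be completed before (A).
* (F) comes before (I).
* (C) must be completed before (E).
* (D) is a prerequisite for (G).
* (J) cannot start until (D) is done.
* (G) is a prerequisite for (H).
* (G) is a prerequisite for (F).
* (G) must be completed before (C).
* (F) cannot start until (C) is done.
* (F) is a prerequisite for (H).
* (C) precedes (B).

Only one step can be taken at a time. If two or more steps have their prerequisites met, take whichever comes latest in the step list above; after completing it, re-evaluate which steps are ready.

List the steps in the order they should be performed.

(D) is the only step with nothing outstanding, so it goes first.
(G) and (J) are both available; (G) is listed later → (G).
(C) now also ready, so the ready set is {(C), (J)}; (C) is listed later → (C).
(B), (F), (E) and (J) are all available; (B) is listed later → (B).
Now (F), (E) and (J) have their prerequisites met. (F) is listed later, so (F) next.
(I) and (H) now also ready, so the ready set is {(E), (I), (H), (J)}; (E) is listed later → (E).
Now (I), (H) and (J) have their prerequisites met. (I) is listed later, so (I) next.
(A) now also ready, so the ready set is {(A), (H), (J)}; (A) is listed later → (A).
Now (H) and (J) have their prerequisites met. (H) is listed later, so (H) next.
(J) needed (D), now all done → (J).

(D) → (G) → (C) → (B) → (F) → (E) → (I) → (A) → (H) → (J)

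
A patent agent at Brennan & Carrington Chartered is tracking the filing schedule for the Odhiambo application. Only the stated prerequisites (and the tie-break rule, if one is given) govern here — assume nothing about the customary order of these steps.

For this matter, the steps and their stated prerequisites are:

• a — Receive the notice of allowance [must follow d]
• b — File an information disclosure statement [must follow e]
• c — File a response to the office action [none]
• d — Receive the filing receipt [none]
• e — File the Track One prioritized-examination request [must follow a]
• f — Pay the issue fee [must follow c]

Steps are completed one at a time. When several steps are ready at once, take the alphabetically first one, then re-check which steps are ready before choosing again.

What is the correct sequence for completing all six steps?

c → d → a → e → b → f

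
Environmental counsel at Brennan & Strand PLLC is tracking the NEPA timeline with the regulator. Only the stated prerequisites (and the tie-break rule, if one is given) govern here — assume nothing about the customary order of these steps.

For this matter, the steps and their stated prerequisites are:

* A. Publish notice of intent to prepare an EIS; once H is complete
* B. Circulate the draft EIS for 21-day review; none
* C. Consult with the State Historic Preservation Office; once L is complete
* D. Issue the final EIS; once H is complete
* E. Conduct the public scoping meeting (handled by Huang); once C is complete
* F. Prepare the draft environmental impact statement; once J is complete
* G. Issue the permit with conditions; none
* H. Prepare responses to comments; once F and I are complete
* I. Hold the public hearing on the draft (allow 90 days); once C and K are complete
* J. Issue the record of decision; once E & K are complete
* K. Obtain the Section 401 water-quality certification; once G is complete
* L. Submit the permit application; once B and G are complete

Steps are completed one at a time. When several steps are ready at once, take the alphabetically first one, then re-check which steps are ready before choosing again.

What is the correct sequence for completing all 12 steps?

Nothing is required for B and G. B has the earlier label → B first.
G is the only step now ready → G.
Ready: K and L. K has the earlier label → K.
L is the only step now ready → L.
C needed L, now all done → C.
Ready: E and I. E has the earlier label → E.
J now also ready, so the ready set is {I, J}; I has the earlier label → I.
Next only J has its prerequisites met → J.
F needed J, now all done → F.
H needed F and I, now all done → H.
Now A and D have their prerequisites met. A has the earlier label, so A next.
Next only D has its prerequisites met → D.

B G K L C E I J F H A D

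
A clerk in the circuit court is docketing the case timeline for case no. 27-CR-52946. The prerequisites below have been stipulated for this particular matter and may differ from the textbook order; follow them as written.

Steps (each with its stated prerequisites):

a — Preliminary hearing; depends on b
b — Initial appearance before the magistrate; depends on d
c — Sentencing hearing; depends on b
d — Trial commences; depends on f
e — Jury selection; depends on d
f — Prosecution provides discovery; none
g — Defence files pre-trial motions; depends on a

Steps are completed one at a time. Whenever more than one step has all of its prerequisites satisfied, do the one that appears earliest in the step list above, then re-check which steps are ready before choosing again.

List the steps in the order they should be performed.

Only f has no prerequisites, so it is first.
Next only d has its prerequisites met → d.
b and e are both available; b is listed earlier → b.
a, c and e are all available; a is listed earlier → a.
Ready: c, e and g. c is listed earlier → c.
Now e and g have their prerequisites met. e is listed earlier, so e next.
g needed a, now all done → g.

f, d, b, a, c, e, g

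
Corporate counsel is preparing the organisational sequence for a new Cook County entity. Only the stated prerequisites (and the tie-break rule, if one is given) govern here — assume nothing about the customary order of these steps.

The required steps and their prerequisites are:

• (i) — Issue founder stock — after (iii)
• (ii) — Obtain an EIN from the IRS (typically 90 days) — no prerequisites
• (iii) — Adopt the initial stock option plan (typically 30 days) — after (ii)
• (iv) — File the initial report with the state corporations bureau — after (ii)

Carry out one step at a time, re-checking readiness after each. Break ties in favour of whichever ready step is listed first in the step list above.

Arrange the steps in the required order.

(ii) has no prerequisites → (ii) first.
Now (iii) and (iv) have their prerequisites met. (iii) is listed earlier, so (iii) next.
(i) now also ready, so the ready set is {(i), (iv)}; (i) is listed earlier → (i).
Next only (iv) has its prerequisites met → (iv).

(ii) → (iii) → (i) → (iv)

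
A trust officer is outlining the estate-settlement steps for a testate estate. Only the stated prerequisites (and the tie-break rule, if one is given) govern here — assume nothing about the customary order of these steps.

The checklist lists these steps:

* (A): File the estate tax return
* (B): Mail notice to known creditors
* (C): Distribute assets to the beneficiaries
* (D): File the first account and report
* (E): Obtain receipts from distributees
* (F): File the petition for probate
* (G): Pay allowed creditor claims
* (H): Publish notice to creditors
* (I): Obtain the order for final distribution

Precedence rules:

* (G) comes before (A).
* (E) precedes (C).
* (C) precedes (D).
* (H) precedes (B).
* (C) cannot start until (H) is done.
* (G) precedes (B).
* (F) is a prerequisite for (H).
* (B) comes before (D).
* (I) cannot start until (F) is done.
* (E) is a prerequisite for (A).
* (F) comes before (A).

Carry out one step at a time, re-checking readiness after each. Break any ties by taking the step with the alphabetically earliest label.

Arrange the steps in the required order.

Nothing is required for (E), (F) and (G). (E) has the earlier label → (E) first.
Ready: (F) and (G). (F) has the earlier label → (F).
Now (G), (H) and (I) have their prerequisites met. (G) has the earlier label, so (G) next.
Ready: (A), (H) and (I). (A) has the earlier label → (A).
Ready: (H) and (I). (H) has the earlier label → (H).
(B), (C) and (I) are all available; (B) has the earlier label → (B).
Ready: (C) and (I). (C) has the earlier label → (C).
Now (D) and (I) have their prerequisites met. (D) has the earlier label, so (D) next.
That leaves (I) as the only ready step → (I).

(E) (F) (G) (A) (H) (B) (C) (D) (I)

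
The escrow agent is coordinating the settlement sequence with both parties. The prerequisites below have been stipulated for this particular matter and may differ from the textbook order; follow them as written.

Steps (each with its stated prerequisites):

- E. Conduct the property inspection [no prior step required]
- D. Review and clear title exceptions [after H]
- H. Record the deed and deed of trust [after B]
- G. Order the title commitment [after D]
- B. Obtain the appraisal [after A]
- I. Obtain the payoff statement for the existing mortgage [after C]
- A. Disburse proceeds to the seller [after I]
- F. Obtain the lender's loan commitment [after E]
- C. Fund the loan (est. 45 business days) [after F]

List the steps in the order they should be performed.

E has no prerequisites → E first.
F is the only step now ready → F.
That leaves C as the only ready step → C.
I needed C, now all done → I.
A is the only step now ready → A.
B needed A, now all done → B.
Next only H has its prerequisites met → H.
D needed H, now all done → D.
G is the only step now ready → G.

E → F → C → I → A → B → H → D → G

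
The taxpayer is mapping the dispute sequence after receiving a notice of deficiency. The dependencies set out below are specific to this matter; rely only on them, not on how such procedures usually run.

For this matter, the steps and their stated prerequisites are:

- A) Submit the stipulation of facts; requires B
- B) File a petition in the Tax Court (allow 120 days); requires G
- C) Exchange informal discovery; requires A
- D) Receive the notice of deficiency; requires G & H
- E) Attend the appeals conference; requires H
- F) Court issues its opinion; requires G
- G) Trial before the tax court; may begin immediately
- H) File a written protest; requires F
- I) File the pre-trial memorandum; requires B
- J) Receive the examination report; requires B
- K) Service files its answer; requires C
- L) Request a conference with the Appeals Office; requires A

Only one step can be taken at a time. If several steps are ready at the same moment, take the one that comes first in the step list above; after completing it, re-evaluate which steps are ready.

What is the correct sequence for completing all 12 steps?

G, B, A, C, F, H, D, E, I, J, K, L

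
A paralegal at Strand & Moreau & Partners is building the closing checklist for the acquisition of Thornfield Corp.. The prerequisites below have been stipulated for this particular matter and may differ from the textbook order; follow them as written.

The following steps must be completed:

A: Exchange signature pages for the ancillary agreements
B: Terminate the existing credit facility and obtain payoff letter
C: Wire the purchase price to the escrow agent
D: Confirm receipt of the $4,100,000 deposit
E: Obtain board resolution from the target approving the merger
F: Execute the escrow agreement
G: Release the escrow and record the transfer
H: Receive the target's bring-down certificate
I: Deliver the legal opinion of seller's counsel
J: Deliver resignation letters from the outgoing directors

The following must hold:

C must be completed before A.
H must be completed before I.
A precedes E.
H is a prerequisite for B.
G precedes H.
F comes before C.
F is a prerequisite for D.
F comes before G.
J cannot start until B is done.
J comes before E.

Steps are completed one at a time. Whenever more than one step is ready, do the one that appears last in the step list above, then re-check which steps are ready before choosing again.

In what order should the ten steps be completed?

F G H I D C B J A E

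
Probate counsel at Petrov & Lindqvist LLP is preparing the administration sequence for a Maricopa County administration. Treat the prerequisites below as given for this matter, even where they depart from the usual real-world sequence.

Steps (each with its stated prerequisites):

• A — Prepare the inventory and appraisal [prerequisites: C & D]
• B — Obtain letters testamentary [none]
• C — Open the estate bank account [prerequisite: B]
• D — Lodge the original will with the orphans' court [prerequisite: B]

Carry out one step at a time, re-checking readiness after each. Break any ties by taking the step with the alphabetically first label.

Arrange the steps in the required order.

B has no prerequisites → B first.
Ready: C and D. C has the earlier label → C.
D needed B, now all done → D.
A needed C and D, now all done → A.

B → C → D → A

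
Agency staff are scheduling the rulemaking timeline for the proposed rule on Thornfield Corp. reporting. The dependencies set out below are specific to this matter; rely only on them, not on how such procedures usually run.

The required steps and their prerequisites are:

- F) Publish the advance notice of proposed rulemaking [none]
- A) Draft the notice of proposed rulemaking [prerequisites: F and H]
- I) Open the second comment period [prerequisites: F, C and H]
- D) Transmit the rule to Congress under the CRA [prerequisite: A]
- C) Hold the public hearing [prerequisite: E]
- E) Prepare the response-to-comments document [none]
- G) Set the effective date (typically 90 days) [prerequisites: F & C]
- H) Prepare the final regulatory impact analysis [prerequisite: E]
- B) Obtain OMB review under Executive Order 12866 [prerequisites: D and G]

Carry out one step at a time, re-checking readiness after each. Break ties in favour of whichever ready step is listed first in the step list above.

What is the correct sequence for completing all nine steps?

F and E have no prerequisites; F is listed earlier, so F is first.
That leaves E as the only ready step → E.
C and H are both available; C is listed earlier → C.
Ready: G and H. G is listed earlier → G.
Next only H has its prerequisites met → H.
Ready: A and I. A is listed earlier → A.
I and D are both available; I is listed earlier → I.
D needed A, now all done → D.
Next only B has its prerequisites met → B.

F, E, C, G, H, A, I, D, B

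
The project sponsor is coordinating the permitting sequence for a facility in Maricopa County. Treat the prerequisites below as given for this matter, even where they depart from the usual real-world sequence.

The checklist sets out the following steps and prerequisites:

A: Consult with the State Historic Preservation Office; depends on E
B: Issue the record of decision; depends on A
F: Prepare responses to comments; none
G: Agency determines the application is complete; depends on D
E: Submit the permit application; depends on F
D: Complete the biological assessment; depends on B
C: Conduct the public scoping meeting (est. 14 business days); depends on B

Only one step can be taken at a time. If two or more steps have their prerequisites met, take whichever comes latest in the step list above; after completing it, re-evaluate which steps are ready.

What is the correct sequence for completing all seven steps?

F, E, A, B, C, D, G

F is the only step with nothing outstanding, so it goes first.
E needed F, now all done → E.
A needed E, now all done → A.
Next only B has its prerequisites met → B.
C and D are both available; C is listed later → C.
D is the only step now ready → D.
G needed D, now all done → G.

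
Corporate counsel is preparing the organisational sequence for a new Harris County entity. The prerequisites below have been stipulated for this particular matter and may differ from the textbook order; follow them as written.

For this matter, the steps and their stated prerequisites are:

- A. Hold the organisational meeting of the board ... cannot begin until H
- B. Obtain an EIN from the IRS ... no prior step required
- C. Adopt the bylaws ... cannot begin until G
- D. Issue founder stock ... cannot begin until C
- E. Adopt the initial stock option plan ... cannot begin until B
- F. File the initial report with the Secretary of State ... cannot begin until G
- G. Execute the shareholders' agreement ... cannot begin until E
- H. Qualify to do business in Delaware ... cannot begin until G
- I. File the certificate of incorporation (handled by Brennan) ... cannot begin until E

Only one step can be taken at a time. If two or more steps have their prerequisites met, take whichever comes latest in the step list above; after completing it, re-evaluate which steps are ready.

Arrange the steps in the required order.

B E I G H F C D A

B is the only step with nothing outstanding, so it goes first.
That leaves E as the only ready step → E.
I and G are both available; I is listed later → I.
G needed E, now all done → G.
Now H, F and C have their prerequisites met. H is listed later, so H next.
Now F, C and A have their prerequisites met. F is listed later, so F next.
Ready: C and A. C is listed later → C.
Ready: D and A. D is listed later → D.
Next only A has its prerequisites met → A.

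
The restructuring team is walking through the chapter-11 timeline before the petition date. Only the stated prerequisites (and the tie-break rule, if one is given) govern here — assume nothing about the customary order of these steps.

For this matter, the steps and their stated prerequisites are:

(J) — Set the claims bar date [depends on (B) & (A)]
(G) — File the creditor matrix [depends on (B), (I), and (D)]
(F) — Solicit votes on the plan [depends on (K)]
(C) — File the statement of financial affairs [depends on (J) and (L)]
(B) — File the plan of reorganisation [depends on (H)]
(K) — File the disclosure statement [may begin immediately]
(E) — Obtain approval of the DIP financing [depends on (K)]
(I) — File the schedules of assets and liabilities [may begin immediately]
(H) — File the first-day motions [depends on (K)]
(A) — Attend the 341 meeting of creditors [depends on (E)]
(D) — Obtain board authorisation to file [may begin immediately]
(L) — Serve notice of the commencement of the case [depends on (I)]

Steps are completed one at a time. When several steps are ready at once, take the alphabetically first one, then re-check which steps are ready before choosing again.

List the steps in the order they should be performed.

(D), (I) and (K) have no prerequisites; (D) has the earlier label, so (D) is first.
Now (I) and (K) have their prerequisites met. (I) has the earlier label, so (I) next.
Now (K) and (L) have their prerequisites met. (K) has the earlier label, so (K) next.
(E), (F) and (H) now also ready, so the ready set is {(E), (F), (H), (L)}; (E) has the earlier label → (E).
(A) now also ready, so the ready set is {(A), (F), (H), (L)}; (A) has the earlier label → (A).
Ready: (F), (H) and (L). (F) has the earlier label → (F).
Now (H) and (L) have their prerequisites met. (H) has the earlier label, so (H) next.
(B) now also ready, so the ready set is {(B), (L)}; (B) has the earlier label → (B).
(G) and (J) now also ready, so the ready set is {(G), (J), (L)}; (G) has the earlier label → (G).
Now (J) and (L) have their prerequisites met. (J) has the earlier label, so (J) next.
That leaves (L) as the only ready step → (L).
(C) needed (J) and (L), now all done → (C).

(D), (I), (K), (E), (A), (F), (H), (B), (G), (J), (L), (C)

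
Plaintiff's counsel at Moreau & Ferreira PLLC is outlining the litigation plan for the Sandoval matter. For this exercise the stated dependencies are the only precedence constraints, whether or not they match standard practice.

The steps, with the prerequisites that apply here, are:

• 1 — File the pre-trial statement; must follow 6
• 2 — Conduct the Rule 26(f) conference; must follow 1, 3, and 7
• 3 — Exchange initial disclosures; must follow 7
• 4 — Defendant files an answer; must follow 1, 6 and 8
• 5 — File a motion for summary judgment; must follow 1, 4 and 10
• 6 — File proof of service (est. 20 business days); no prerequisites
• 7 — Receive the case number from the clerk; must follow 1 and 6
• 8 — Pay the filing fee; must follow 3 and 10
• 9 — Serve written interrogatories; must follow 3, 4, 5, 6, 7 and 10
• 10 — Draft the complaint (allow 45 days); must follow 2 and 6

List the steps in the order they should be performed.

6 has no prerequisites → 6 first.
1 needed 6, now all done → 1.
7 is the only step now ready → 7.
3 is the only step now ready → 3.
2 needed 1, 3 and 7, now all done → 2.
That leaves 10 as the only ready step → 10.
8 needed 3 and 10, now all done → 8.
That leaves 4 as the only ready step → 4.
Next only 5 has its prerequisites met → 5.
That leaves 9 as the only ready step → 9.

6 → 1 → 7 → 3 → 2 → 10 → 8 → 4 → 5 → 9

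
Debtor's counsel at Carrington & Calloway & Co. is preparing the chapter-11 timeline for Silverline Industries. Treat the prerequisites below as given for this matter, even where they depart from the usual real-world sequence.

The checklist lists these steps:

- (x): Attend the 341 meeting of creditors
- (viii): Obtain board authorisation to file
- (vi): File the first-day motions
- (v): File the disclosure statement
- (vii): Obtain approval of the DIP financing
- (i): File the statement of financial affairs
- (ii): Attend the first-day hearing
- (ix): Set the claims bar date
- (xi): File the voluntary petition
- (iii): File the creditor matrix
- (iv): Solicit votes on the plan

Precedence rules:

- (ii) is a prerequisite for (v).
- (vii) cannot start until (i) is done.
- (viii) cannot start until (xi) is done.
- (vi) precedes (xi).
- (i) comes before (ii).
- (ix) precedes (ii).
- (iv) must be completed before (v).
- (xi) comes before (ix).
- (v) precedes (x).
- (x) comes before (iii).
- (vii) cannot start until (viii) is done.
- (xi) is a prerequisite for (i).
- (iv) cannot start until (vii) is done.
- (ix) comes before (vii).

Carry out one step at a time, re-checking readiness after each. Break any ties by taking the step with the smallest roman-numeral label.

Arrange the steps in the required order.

(vi), (xi), (i), (viii), (ix), (ii), (vii), (iv), (v), (x), (iii)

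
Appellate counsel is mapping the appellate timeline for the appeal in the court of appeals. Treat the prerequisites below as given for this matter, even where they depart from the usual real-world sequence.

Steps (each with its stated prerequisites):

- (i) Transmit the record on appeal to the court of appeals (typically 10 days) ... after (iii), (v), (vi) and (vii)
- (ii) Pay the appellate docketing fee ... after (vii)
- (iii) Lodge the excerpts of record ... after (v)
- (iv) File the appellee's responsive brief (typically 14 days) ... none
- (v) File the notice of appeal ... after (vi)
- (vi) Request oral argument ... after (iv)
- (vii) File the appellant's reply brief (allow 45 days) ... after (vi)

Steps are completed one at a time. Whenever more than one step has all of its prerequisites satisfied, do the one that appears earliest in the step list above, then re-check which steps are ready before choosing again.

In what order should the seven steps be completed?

(iv), (vi), (v), (iii), (vii), (i), (ii)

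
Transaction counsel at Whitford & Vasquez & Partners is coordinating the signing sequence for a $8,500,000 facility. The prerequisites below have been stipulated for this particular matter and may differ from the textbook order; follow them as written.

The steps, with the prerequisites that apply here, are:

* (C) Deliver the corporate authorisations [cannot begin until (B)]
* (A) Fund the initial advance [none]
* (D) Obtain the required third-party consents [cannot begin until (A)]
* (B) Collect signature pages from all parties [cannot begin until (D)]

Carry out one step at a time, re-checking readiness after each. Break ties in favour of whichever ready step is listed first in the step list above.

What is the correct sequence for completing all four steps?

Only (A) has no prerequisites, so it is first.
(D) needed (A), now all done → (D).
(B) is the only step now ready → (B).
(C) needed (B), now all done → (C).

(A), (D), (B), (C)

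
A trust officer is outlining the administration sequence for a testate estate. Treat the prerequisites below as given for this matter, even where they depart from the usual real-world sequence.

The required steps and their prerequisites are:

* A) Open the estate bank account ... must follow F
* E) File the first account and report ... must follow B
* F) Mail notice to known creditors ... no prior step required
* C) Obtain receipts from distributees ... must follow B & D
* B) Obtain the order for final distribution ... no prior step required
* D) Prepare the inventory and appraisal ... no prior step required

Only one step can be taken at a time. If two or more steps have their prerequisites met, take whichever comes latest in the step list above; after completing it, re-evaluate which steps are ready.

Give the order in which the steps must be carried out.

D, B and F have no prerequisites; D is listed later, so D is first.
Now B and F have their prerequisites met. B is listed later, so B next.
Now C, F and E have their prerequisites met. C is listed later, so C next.
Ready: F and E. F is listed later → F.
E and A are both available; E is listed later → E.
Next only A has its prerequisites met → A.

D, B, C, F, E, A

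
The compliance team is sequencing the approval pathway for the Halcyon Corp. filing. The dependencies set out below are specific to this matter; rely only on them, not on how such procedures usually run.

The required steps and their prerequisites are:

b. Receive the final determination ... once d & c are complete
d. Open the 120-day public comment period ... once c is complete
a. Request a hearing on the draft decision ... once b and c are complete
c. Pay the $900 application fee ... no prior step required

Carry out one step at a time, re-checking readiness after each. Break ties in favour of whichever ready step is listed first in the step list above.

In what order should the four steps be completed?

c has no prerequisites → c first.
d is the only step now ready → d.
Next only b has its prerequisites met → b.
Next only a has its prerequisites met → a.

c d b a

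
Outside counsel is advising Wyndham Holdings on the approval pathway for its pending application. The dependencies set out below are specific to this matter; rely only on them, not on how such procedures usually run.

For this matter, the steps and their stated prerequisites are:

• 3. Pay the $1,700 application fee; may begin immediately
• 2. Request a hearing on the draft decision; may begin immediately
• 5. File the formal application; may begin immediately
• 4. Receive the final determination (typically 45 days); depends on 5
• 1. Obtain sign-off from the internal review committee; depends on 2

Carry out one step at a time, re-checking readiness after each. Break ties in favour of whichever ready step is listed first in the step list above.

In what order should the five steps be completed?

3, 2, 5, 4, 1

3, 2 and 5 have no prerequisites; 3 is listed earlier, so 3 is first.
2 and 5 are both available; 2 is listed earlier → 2.
1 now also ready, so the ready set is {5, 1}; 5 is listed earlier → 5.
4 and 1 are both available; 4 is listed earlier → 4.
Next only 1 has its prerequisites met → 1.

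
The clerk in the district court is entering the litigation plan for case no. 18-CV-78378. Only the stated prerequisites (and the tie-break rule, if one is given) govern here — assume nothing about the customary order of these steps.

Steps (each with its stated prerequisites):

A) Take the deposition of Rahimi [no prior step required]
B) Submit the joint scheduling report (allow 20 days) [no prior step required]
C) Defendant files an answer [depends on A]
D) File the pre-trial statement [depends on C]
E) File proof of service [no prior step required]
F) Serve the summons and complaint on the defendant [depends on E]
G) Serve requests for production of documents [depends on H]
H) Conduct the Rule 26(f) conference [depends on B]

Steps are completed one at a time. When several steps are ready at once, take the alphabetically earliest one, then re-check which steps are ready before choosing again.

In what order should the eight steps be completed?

A → B → C → D → E → F → H → G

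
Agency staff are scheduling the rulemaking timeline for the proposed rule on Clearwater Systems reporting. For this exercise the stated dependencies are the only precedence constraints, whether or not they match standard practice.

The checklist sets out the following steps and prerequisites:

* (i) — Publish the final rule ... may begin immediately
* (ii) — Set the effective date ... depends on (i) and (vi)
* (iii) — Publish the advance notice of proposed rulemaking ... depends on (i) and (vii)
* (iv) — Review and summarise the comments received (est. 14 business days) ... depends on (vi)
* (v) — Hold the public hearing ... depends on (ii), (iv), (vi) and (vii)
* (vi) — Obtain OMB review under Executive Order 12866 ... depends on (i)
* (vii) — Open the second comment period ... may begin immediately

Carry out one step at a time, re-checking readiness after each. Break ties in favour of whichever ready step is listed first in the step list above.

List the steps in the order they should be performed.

(i), (vi), (ii), (iv), (vii), (iii), (v)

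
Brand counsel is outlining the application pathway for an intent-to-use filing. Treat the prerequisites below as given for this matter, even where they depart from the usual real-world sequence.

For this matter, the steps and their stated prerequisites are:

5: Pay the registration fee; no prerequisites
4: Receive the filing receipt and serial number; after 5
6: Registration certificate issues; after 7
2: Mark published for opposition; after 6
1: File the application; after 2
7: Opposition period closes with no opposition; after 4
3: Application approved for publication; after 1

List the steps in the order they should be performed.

5 is the only step with nothing outstanding, so it goes first.
4 needed 5, now all done → 4.
7 is the only step now ready → 7.
6 needed 7, now all done → 6.
2 is the only step now ready → 2.
1 needed 2, now all done → 1.
3 needed 1, now all done → 3.

5, 4, 7, 6, 2, 1, 3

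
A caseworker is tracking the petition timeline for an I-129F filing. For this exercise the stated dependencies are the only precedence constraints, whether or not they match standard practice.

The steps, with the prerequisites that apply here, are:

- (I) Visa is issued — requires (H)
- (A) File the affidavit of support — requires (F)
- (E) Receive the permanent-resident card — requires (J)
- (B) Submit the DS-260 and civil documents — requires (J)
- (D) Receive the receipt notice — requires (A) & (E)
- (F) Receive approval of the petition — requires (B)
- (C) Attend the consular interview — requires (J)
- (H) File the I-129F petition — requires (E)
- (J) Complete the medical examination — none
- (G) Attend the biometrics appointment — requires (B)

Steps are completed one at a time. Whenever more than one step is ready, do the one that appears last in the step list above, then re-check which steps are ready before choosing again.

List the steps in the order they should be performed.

(J) is the only step with nothing outstanding, so it goes first.
(C), (B) and (E) are all available; (C) is listed later → (C).
(B) and (E) are both available; (B) is listed later → (B).
(G) and (F) now also ready, so the ready set is {(G), (F), (E)}; (G) is listed later → (G).
Ready: (F) and (E). (F) is listed later → (F).
(E) and (A) are both available; (E) is listed later → (E).
(H) now also ready, so the ready set is {(H), (A)}; (H) is listed later → (H).
(I) now also ready, so the ready set is {(A), (I)}; (A) is listed later → (A).
(D) now also ready, so the ready set is {(D), (I)}; (D) is listed later → (D).
That leaves (I) as the only ready step → (I).

(J), (C), (B), (G), (F), (E), (H), (A), (D), (I)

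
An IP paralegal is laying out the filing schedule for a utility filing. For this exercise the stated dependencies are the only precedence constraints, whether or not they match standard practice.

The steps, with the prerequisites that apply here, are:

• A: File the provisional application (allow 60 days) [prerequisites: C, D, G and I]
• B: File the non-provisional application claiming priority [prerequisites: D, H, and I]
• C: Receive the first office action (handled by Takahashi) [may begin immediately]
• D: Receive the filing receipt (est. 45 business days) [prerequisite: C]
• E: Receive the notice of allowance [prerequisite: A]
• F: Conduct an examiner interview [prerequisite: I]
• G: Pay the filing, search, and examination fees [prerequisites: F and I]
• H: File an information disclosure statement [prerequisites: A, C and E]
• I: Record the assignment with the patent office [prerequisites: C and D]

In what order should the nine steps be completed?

C, D, I, F, G, A, E, H, B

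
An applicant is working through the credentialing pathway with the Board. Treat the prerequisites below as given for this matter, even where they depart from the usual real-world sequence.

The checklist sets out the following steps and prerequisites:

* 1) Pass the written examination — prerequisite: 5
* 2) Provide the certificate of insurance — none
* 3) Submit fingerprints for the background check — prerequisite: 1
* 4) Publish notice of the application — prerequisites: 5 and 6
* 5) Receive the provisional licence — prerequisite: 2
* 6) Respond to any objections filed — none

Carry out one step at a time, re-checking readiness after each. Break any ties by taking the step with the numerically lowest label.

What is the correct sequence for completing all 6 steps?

2 5 1 3 6 4

Nothing is required for 2 and 6. 2 has the earlier label → 2 first.
5 and 6 are both available; 5 has the earlier label → 5.
1 and 6 are both available; 1 has the earlier label → 1.
Ready: 3 and 6. 3 has the earlier label → 3.
6 is the only step now ready → 6.
That leaves 4 as the only ready step → 4.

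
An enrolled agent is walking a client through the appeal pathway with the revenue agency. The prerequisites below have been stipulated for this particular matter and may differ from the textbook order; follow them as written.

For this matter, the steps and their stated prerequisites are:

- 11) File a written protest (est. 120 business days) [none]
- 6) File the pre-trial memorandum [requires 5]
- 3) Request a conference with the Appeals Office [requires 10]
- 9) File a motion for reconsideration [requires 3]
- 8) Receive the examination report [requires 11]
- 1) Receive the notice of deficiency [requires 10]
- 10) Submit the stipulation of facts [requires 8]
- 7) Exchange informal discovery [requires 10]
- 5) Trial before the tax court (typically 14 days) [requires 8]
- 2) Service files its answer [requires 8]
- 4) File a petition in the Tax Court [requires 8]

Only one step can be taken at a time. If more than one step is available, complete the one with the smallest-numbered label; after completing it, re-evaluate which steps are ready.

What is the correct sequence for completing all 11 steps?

11, 8, 2, 4, 5, 6, 10, 1, 3, 7, 9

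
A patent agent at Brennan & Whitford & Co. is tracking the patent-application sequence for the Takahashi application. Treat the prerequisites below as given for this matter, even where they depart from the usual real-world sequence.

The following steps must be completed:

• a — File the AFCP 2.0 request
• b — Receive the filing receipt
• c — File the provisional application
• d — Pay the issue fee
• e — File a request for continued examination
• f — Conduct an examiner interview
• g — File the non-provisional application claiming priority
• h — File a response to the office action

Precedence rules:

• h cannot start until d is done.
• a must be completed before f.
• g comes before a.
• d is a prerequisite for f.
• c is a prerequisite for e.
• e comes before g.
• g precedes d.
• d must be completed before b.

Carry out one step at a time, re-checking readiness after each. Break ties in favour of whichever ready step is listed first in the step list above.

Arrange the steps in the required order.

Only c has no prerequisites, so it is first.
e needed c, now all done → e.
g needed e, now all done → g.
Now a and d have their prerequisites met. a is listed earlier, so a next.
d is the only step now ready → d.
Now b, f and h have their prerequisites met. b is listed earlier, so b next.
Ready: f and h. f is listed earlier → f.
That leaves h as the only ready step → h.

c e g a d b f h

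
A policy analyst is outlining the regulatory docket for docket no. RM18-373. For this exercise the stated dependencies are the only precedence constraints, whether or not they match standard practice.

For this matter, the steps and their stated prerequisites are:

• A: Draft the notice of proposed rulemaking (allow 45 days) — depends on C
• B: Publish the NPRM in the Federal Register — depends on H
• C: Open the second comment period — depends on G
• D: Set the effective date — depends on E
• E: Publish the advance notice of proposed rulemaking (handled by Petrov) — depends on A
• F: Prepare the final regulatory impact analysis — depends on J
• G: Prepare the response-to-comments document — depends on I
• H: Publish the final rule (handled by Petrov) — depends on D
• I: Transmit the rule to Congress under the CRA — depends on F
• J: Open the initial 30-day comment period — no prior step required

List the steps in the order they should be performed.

J has no prerequisites → J first.
That leaves F as the only ready step → F.
I needed F, now all done → I.
That leaves G as the only ready step → G.
That leaves C as the only ready step → C.
Next only A has its prerequisites met → A.
Next only E has its prerequisites met → E.
D is the only step now ready → D.
H needed D, now all done → H.
B needed H, now all done → B.

J → F → I → G → C → A → E → D → H → B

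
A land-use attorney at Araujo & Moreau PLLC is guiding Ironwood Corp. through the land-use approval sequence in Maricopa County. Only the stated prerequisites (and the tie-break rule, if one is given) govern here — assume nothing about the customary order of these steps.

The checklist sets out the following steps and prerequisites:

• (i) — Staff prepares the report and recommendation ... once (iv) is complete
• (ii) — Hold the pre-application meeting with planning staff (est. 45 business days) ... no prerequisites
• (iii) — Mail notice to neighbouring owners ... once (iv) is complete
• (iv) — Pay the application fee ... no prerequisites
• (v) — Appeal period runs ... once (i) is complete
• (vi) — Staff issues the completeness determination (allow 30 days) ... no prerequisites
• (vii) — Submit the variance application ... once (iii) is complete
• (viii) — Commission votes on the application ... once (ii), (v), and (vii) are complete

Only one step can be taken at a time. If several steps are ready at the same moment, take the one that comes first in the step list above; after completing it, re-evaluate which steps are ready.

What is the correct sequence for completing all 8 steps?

(ii) (iv) (i) (iii) (v) (vi) (vii) (viii)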